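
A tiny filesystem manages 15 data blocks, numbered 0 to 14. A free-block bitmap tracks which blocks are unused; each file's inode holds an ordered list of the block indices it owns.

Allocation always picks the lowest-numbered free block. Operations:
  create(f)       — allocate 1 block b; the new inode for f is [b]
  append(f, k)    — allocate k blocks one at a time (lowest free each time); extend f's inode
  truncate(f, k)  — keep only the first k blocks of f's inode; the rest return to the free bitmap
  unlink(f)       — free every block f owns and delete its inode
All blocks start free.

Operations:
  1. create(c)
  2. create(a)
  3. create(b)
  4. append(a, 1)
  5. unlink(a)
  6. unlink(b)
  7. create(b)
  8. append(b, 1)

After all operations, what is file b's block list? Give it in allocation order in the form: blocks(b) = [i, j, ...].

blocks(b) = [1, 2]

create(c): bitmap=F.............. | c=[0]
create(a): bitmap=FF............. | a=[1] c=[0]
create(b): bitmap=FFF............ | a=[1] b=[2] c=[0]
append(a, 1): bitmap=FFFF........... | a=[1, 3] b=[2] c=[0]
unlink(a): bitmap=F.F............ | b=[2] c=[0]
unlink(b): bitmap=F.............. | c=[0]
create(b): bitmap=FF............. | b=[1] c=[0]
append(b, 1): bitmap=FFF............ | b=[1, 2] c=[0]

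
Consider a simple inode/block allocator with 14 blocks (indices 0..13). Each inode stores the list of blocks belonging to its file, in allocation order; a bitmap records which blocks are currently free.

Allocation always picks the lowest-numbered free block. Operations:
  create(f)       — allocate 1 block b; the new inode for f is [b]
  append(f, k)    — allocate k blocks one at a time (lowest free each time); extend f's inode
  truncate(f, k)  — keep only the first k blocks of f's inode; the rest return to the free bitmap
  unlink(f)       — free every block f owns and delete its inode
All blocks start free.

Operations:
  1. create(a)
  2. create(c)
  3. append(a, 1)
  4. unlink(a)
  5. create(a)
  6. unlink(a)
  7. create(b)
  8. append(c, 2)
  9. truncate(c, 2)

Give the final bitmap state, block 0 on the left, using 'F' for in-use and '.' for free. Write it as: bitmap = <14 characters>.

  1. create(a)  ⇒  F.............  {a→[0]}
  2. create(c)  ⇒  FF............  {a→[0]; c→[1]}
  3. append(a, 1)  ⇒  FFF...........  {a→[0, 2]; c→[1]}
  4. unlink(a)  ⇒  .F............  {c→[1]}
  5. create(a)  ⇒  FF............  {a→[0]; c→[1]}
  6. unlink(a)  ⇒  .F............  {c→[1]}
  7. create(b)  ⇒  FF............  {b→[0]; c→[1]}
  8. append(c, 2)  ⇒  FFFF..........  {b→[0]; c→[1, 2, 3]}
  9. truncate(c, 2)  ⇒  FFF...........  {b→[0]; c→[1, 2]}

bitmap = FFF...........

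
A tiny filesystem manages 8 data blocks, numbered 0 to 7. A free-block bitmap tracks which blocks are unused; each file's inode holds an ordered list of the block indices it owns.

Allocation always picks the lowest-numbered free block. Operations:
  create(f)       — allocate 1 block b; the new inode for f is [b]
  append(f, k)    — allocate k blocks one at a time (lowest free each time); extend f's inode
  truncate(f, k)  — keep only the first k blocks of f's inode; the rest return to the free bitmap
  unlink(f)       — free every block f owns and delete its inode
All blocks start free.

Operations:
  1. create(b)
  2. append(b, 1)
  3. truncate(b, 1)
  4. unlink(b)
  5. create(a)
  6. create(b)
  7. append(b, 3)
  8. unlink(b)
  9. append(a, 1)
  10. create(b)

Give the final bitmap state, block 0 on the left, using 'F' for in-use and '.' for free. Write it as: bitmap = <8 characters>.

bitmap = FFF.....

create(b): bitmap=F....... | b=[0]
append(b, 1): bitmap=FF...... | b=[0, 1]
truncate(b, 1): bitmap=F....... | b=[0]
unlink(b): bitmap=........ | 
create(a): bitmap=F....... | a=[0]
create(b): bitmap=FF...... | a=[0] b=[1]
append(b, 3): bitmap=FFFFF... | a=[0] b=[1, 2, 3, 4]
unlink(b): bitmap=F....... | a=[0]
append(a, 1): bitmap=FF...... | a=[0, 1]
create(b): bitmap=FFF..... | a=[0, 1] b=[2]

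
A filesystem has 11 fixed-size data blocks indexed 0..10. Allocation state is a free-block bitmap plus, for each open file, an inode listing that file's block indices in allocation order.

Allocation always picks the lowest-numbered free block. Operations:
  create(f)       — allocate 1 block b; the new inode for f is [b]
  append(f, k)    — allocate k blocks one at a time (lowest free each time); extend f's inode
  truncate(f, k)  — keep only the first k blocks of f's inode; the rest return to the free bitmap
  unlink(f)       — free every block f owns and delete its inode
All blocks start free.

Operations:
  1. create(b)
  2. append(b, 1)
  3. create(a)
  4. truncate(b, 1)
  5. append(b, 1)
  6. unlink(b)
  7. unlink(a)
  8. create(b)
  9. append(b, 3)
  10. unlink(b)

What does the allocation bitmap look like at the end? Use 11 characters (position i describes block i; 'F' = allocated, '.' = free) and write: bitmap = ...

  1. create(b)  ⇒  F..........  {b→[0]}
  2. append(b, 1)  ⇒  FF.........  {b→[0, 1]}
  3. create(a)  ⇒  FFF........  {a→[2]; b→[0, 1]}
  4. truncate(b, 1)  ⇒  F.F........  {a→[2]; b→[0]}
  5. append(b, 1)  ⇒  FFF........  {a→[2]; b→[0, 1]}
  6. unlink(b)  ⇒  ..F........  {a→[2]}
  7. unlink(a)  ⇒  ...........  {}
  8. create(b)  ⇒  F..........  {b→[0]}
  9. append(b, 3)  ⇒  FFFF.......  {b→[0, 1, 2, 3]}
  10. unlink(b)  ⇒  ...........  {}

bitmap = ...........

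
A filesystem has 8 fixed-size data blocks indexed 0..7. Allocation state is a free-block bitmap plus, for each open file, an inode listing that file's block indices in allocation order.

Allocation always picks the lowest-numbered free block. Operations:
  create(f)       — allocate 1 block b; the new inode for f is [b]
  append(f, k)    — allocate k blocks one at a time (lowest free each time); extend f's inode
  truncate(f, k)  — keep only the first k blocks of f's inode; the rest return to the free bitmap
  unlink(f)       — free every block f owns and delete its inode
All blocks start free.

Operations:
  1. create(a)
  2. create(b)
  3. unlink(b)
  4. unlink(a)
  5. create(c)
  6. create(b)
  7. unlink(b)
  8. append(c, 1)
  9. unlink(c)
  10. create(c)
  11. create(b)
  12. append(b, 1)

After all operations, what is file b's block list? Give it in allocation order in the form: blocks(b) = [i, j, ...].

blocks(b) = [1, 2]

create(a): bitmap=F....... | a=[0]
create(b): bitmap=FF...... | a=[0] b=[1]
unlink(b): bitmap=F....... | a=[0]
unlink(a): bitmap=........ | 
create(c): bitmap=F....... | c=[0]
create(b): bitmap=FF...... | b=[1] c=[0]
unlink(b): bitmap=F....... | c=[0]
append(c, 1): bitmap=FF...... | c=[0, 1]
unlink(c): bitmap=........ | 
create(c): bitmap=F....... | c=[0]
create(b): bitmap=FF...... | b=[1] c=[0]
append(b, 1): bitmap=FFF..... | b=[1, 2] c=[0]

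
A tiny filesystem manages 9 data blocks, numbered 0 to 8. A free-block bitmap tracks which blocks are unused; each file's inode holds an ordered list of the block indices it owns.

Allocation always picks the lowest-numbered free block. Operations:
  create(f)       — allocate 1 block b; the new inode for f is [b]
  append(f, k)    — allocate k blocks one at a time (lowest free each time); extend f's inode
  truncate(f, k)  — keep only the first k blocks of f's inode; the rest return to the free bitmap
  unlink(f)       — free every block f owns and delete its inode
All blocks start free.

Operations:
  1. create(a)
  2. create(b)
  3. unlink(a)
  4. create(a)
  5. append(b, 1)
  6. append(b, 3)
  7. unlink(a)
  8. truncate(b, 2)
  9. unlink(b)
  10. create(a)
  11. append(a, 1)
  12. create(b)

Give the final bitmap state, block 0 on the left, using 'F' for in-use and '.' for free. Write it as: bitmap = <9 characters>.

after create(a) → a:[0]  free=[F........]
after create(b) → a:[0], b:[1]  free=[FF.......]
after unlink(a) → b:[1]  free=[.F.......]
after create(a) → a:[0], b:[1]  free=[FF.......]
after append(b, 1) → a:[0], b:[1, 2]  free=[FFF......]
after append(b, 3) → a:[0], b:[1, 2, 3, 4, 5]  free=[FFFFFF...]
after unlink(a) → b:[1, 2, 3, 4, 5]  free=[.FFFFF...]
after truncate(b, 2) → b:[1, 2]  free=[.FF......]
after unlink(b) →   free=[.........]
after create(a) → a:[0]  free=[F........]
after append(a, 1) → a:[0, 1]  free=[FF.......]
after create(b) → a:[0, 1], b:[2]  free=[FFF......]

bitmap = FFF......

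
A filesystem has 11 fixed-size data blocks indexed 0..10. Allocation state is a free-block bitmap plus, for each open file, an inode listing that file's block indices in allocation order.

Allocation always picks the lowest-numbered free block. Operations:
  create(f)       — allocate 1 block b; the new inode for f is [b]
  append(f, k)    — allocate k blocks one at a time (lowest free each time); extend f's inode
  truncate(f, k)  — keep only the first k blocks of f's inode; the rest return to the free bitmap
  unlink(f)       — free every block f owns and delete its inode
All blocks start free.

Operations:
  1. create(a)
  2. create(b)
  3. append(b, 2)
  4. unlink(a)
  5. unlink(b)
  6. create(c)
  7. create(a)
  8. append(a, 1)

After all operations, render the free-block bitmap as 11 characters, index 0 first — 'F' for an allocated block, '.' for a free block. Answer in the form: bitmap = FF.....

  1. create(a)  ⇒  F..........  {a→[0]}
  2. create(b)  ⇒  FF.........  {a→[0]; b→[1]}
  3. append(b, 2)  ⇒  FFFF.......  {a→[0]; b→[1, 2, 3]}
  4. unlink(a)  ⇒  .FFF.......  {b→[1, 2, 3]}
  5. unlink(b)  ⇒  ...........  {}
  6. create(c)  ⇒  F..........  {c→[0]}
  7. create(a)  ⇒  FF.........  {a→[1]; c→[0]}
  8. append(a, 1)  ⇒  FFF........  {a→[1, 2]; c→[0]}

bitmap = FFF........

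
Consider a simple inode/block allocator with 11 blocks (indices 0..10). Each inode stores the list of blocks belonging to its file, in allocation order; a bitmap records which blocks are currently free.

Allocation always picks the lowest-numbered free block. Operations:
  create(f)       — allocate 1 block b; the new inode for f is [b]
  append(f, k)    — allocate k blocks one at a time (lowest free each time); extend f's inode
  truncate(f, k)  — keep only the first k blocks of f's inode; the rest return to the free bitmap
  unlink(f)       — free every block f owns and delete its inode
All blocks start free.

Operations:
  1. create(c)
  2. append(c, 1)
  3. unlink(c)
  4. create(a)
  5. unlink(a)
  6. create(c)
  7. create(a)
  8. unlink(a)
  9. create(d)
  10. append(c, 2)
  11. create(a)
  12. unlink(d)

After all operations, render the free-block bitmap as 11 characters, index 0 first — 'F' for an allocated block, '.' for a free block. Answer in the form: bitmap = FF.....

[1] create(c) — c=0 (map F..........)
[2] append(c, 1) — c=0,1 (map FF.........)
[3] unlink(c) —  (map ...........)
[4] create(a) — a=0 (map F..........)
[5] unlink(a) —  (map ...........)
[6] create(c) — c=0 (map F..........)
[7] create(a) — a=1 c=0 (map FF.........)
[8] unlink(a) — c=0 (map F..........)
[9] create(d) — c=0 d=1 (map FF.........)
[10] append(c, 2) — c=0,2,3 d=1 (map FFFF.......)
[11] create(a) — a=4 c=0,2,3 d=1 (map FFFFF......)
[12] unlink(d) — a=4 c=0,2,3 (map F.FFF......)

bitmap = F.FFF......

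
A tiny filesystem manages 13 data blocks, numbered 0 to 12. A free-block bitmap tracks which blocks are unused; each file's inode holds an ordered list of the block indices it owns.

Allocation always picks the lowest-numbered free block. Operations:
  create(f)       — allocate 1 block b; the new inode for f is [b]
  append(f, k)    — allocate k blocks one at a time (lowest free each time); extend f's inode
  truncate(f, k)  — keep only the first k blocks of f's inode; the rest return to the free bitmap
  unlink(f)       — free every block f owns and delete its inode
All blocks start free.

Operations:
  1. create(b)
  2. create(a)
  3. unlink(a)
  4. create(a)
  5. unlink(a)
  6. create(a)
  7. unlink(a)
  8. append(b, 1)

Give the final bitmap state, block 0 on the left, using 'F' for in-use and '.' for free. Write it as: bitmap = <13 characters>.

  1. create(b)  ⇒  F............  {b→[0]}
  2. create(a)  ⇒  FF...........  {a→[1]; b→[0]}
  3. unlink(a)  ⇒  F............  {b→[0]}
  4. create(a)  ⇒  FF...........  {a→[1]; b→[0]}
  5. unlink(a)  ⇒  F............  {b→[0]}
  6. create(a)  ⇒  FF...........  {a→[1]; b→[0]}
  7. unlink(a)  ⇒  F............  {b→[0]}
  8. append(b, 1)  ⇒  FF...........  {b→[0, 1]}

bitmap = FF...........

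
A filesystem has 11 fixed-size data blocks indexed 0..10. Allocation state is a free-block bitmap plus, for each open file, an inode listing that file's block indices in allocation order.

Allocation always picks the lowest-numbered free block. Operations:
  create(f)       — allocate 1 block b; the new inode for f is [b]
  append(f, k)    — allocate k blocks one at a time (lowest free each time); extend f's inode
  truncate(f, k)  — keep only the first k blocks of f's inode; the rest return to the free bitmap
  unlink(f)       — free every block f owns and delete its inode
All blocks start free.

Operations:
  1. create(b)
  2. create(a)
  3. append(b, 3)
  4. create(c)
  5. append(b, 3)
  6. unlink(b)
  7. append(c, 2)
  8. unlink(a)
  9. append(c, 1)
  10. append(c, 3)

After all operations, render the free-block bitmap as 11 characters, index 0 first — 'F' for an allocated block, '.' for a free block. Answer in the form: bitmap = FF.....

bitmap = FFFFFFF....

  1. create(b)  ⇒  F..........  {b→[0]}
  2. create(a)  ⇒  FF.........  {a→[1]; b→[0]}
  3. append(b, 3)  ⇒  FFFFF......  {a→[1]; b→[0, 2, 3, 4]}
  4. create(c)  ⇒  FFFFFF.....  {a→[1]; b→[0, 2, 3, 4]; c→[5]}
  5. append(b, 3)  ⇒  FFFFFFFFF..  {a→[1]; b→[0, 2, 3, 4, 6, 7, 8]; c→[5]}
  6. unlink(b)  ⇒  .F...F.....  {a→[1]; c→[5]}
  7. append(c, 2)  ⇒  FFF..F.....  {a→[1]; c→[5, 0, 2]}
  8. unlink(a)  ⇒  F.F..F.....  {c→[5, 0, 2]}
  9. append(c, 1)  ⇒  FFF..F.....  {c→[5, 0, 2, 1]}
  10. append(c, 3)  ⇒  FFFFFFF....  {c→[5, 0, 2, 1, 3, 4, 6]}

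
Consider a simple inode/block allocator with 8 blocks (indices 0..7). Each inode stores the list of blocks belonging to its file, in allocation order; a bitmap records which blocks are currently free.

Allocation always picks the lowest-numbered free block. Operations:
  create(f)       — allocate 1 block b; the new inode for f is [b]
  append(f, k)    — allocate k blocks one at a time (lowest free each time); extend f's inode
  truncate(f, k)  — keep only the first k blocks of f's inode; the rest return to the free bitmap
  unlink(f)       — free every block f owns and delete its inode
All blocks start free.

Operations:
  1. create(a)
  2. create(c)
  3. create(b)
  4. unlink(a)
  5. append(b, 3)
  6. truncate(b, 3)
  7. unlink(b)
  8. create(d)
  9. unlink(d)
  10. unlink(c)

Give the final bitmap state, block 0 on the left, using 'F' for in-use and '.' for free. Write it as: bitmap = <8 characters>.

bitmap = ........

  1. create(a)  ⇒  F.......  {a→[0]}
  2. create(c)  ⇒  FF......  {a→[0]; c→[1]}
  3. create(b)  ⇒  FFF.....  {a→[0]; b→[2]; c→[1]}
  4. unlink(a)  ⇒  .FF.....  {b→[2]; c→[1]}
  5. append(b, 3)  ⇒  FFFFF...  {b→[2, 0, 3, 4]; c→[1]}
  6. truncate(b, 3)  ⇒  FFFF....  {b→[2, 0, 3]; c→[1]}
  7. unlink(b)  ⇒  .F......  {c→[1]}
  8. create(d)  ⇒  FF......  {c→[1]; d→[0]}
  9. unlink(d)  ⇒  .F......  {c→[1]}
  10. unlink(c)  ⇒  ........  {}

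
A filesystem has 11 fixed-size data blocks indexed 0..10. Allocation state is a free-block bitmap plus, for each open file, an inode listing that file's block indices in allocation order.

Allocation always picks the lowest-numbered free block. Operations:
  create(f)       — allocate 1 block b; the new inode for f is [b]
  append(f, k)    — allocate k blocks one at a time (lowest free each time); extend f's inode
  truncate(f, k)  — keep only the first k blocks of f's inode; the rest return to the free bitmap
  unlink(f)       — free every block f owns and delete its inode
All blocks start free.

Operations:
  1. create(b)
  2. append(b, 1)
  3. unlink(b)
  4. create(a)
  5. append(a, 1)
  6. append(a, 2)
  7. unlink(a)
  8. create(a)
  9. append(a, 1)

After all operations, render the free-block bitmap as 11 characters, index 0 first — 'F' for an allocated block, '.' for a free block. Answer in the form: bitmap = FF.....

  1. create(b)  ⇒  F..........  {b→[0]}
  2. append(b, 1)  ⇒  FF.........  {b→[0, 1]}
  3. unlink(b)  ⇒  ...........  {}
  4. create(a)  ⇒  F..........  {a→[0]}
  5. append(a, 1)  ⇒  FF.........  {a→[0, 1]}
  6. append(a, 2)  ⇒  FFFF.......  {a→[0, 1, 2, 3]}
  7. unlink(a)  ⇒  ...........  {}
  8. create(a)  ⇒  F..........  {a→[0]}
  9. append(a, 1)  ⇒  FF.........  {a→[0, 1]}

bitmap = FF.........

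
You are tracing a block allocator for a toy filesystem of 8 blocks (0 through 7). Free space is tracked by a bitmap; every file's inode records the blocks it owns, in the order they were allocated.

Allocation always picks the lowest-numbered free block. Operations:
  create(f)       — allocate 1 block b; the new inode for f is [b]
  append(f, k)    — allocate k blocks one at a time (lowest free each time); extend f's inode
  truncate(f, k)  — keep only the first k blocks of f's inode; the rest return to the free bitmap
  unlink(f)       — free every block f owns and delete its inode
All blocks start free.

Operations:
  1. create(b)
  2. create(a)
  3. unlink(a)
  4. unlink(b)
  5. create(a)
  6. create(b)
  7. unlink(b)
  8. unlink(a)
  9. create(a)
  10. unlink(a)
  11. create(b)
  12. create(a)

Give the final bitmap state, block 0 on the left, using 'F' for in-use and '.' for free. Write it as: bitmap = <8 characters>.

after create(b) → b:[0]  free=[F.......]
after create(a) → a:[1], b:[0]  free=[FF......]
after unlink(a) → b:[0]  free=[F.......]
after unlink(b) →   free=[........]
after create(a) → a:[0]  free=[F.......]
after create(b) → a:[0], b:[1]  free=[FF......]
after unlink(b) → a:[0]  free=[F.......]
after unlink(a) →   free=[........]
after create(a) → a:[0]  free=[F.......]
after unlink(a) →   free=[........]
after create(b) → b:[0]  free=[F.......]
after create(a) → a:[1], b:[0]  free=[FF......]

bitmap = FF......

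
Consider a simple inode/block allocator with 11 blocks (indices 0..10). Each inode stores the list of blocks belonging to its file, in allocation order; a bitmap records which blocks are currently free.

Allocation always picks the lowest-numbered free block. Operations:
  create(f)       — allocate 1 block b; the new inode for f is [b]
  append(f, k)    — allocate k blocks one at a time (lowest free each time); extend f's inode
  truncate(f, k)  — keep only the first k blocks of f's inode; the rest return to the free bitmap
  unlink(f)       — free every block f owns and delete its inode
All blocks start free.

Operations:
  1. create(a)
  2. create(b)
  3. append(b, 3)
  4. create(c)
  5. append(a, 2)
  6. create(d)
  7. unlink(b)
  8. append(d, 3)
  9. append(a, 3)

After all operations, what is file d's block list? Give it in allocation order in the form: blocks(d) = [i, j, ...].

blocks(d) = [8, 1, 2, 3]

  1. create(a)  ⇒  F..........  {a→[0]}
  2. create(b)  ⇒  FF.........  {a→[0]; b→[1]}
  3. append(b, 3)  ⇒  FFFFF......  {a→[0]; b→[1, 2, 3, 4]}
  4. create(c)  ⇒  FFFFFF.....  {a→[0]; b→[1, 2, 3, 4]; c→[5]}
  5. append(a, 2)  ⇒  FFFFFFFF...  {a→[0, 6, 7]; b→[1, 2, 3, 4]; c→[5]}
  6. create(d)  ⇒  FFFFFFFFF..  {a→[0, 6, 7]; b→[1, 2, 3, 4]; c→[5]; d→[8]}
  7. unlink(b)  ⇒  F....FFFF..  {a→[0, 6, 7]; c→[5]; d→[8]}
  8. append(d, 3)  ⇒  FFFF.FFFF..  {a→[0, 6, 7]; c→[5]; d→[8, 1, 2, 3]}
  9. append(a, 3)  ⇒  FFFFFFFFFFF  {a→[0, 6, 7, 4, 9, 10]; c→[5]; d→[8, 1, 2, 3]}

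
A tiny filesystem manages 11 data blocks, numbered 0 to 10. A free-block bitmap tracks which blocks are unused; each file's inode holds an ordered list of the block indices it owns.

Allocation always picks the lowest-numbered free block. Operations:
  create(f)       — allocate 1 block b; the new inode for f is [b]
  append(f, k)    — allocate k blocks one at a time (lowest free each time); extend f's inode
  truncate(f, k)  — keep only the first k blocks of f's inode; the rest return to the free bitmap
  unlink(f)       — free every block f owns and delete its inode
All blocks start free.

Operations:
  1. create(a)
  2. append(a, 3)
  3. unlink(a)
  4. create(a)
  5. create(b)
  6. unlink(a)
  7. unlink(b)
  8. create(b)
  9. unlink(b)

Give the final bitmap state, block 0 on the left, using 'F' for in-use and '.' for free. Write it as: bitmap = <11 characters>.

after create(a) → a:[0]  free=[F..........]
after append(a, 3) → a:[0, 1, 2, 3]  free=[FFFF.......]
after unlink(a) →   free=[...........]
after create(a) → a:[0]  free=[F..........]
after create(b) → a:[0], b:[1]  free=[FF.........]
after unlink(a) → b:[1]  free=[.F.........]
after unlink(b) →   free=[...........]
after create(b) → b:[0]  free=[F..........]
after unlink(b) →   free=[...........]

bitmap = ...........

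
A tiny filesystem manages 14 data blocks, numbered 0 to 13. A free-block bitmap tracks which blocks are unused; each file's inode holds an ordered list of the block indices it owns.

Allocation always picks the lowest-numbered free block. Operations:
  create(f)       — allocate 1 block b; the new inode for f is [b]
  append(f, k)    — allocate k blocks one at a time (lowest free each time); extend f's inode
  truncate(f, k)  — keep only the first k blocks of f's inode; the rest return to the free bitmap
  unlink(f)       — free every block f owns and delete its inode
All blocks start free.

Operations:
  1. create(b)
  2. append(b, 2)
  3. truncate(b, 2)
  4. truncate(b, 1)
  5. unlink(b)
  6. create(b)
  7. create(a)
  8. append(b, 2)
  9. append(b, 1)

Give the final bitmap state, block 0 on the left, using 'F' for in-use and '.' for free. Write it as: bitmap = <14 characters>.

after create(b) → b:[0]  free=[F.............]
after append(b, 2) → b:[0, 1, 2]  free=[FFF...........]
after truncate(b, 2) → b:[0, 1]  free=[FF............]
after truncate(b, 1) → b:[0]  free=[F.............]
after unlink(b) →   free=[..............]
after create(b) → b:[0]  free=[F.............]
after create(a) → a:[1], b:[0]  free=[FF............]
after append(b, 2) → a:[1], b:[0, 2, 3]  free=[FFFF..........]
after append(b, 1) → a:[1], b:[0, 2, 3, 4]  free=[FFFFF.........]

bitmap = FFFFF.........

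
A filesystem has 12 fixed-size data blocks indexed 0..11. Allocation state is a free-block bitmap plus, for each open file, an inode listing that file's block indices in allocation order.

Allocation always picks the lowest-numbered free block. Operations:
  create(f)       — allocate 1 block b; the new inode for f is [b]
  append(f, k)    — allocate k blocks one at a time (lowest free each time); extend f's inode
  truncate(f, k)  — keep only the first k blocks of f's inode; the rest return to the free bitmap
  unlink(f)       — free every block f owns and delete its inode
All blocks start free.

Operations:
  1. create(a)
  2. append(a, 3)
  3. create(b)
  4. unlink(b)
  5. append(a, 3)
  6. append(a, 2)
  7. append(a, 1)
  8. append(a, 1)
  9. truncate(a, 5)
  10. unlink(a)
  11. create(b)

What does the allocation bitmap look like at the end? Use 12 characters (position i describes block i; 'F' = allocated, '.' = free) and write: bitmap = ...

bitmap = F...........

  1. create(a)  ⇒  F...........  {a→[0]}
  2. append(a, 3)  ⇒  FFFF........  {a→[0, 1, 2, 3]}
  3. create(b)  ⇒  FFFFF.......  {a→[0, 1, 2, 3]; b→[4]}
  4. unlink(b)  ⇒  FFFF........  {a→[0, 1, 2, 3]}
  5. append(a, 3)  ⇒  FFFFFFF.....  {a→[0, 1, 2, 3, 4, 5, 6]}
  6. append(a, 2)  ⇒  FFFFFFFFF...  {a→[0, 1, 2, 3, 4, 5, 6, 7, 8]}
  7. append(a, 1)  ⇒  FFFFFFFFFF..  {a→[0, 1, 2, 3, 4, 5, 6, 7, 8, 9]}
  8. append(a, 1)  ⇒  FFFFFFFFFFF.  {a→[0, 1, 2, 3, 4, 5, 6, 7, 8, 9, 10]}
  9. truncate(a, 5)  ⇒  FFFFF.......  {a→[0, 1, 2, 3, 4]}
  10. unlink(a)  ⇒  ............  {}
  11. create(b)  ⇒  F...........  {b→[0]}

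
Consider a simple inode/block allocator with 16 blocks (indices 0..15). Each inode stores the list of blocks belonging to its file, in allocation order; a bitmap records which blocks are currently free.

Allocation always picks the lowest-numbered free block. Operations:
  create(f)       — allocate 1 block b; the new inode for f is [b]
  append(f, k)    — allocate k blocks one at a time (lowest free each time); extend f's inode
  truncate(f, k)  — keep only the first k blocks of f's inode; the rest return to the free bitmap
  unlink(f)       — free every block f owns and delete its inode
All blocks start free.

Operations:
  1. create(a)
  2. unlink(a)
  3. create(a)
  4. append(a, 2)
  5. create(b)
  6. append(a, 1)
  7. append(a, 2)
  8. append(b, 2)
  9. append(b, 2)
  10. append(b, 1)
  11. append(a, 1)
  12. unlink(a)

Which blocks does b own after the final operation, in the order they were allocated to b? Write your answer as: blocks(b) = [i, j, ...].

blocks(b) = [3, 7, 8, 9, 10, 11]

create(a): bitmap=F............... | a=[0]
unlink(a): bitmap=................ | 
create(a): bitmap=F............... | a=[0]
append(a, 2): bitmap=FFF............. | a=[0, 1, 2]
create(b): bitmap=FFFF............ | a=[0, 1, 2] b=[3]
append(a, 1): bitmap=FFFFF........... | a=[0, 1, 2, 4] b=[3]
append(a, 2): bitmap=FFFFFFF......... | a=[0, 1, 2, 4, 5, 6] b=[3]
append(b, 2): bitmap=FFFFFFFFF....... | a=[0, 1, 2, 4, 5, 6] b=[3, 7, 8]
append(b, 2): bitmap=FFFFFFFFFFF..... | a=[0, 1, 2, 4, 5, 6] b=[3, 7, 8, 9, 10]
append(b, 1): bitmap=FFFFFFFFFFFF.... | a=[0, 1, 2, 4, 5, 6] b=[3, 7, 8, 9, 10, 11]
append(a, 1): bitmap=FFFFFFFFFFFFF... | a=[0, 1, 2, 4, 5, 6, 12] b=[3, 7, 8, 9, 10, 11]
unlink(a): bitmap=...F...FFFFF.... | b=[3, 7, 8, 9, 10, 11]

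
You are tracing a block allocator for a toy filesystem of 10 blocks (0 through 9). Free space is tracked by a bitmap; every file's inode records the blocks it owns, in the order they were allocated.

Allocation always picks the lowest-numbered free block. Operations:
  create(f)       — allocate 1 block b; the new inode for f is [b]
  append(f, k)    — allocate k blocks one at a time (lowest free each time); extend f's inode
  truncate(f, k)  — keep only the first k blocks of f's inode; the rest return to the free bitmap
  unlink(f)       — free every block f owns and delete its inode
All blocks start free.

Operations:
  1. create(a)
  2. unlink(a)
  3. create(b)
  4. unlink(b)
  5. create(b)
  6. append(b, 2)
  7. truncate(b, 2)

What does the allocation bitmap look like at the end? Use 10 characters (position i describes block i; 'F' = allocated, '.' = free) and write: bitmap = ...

  1. create(a)  ⇒  F.........  {a→[0]}
  2. unlink(a)  ⇒  ..........  {}
  3. create(b)  ⇒  F.........  {b→[0]}
  4. unlink(b)  ⇒  ..........  {}
  5. create(b)  ⇒  F.........  {b→[0]}
  6. append(b, 2)  ⇒  FFF.......  {b→[0, 1, 2]}
  7. truncate(b, 2)  ⇒  FF........  {b→[0, 1]}

bitmap = FF........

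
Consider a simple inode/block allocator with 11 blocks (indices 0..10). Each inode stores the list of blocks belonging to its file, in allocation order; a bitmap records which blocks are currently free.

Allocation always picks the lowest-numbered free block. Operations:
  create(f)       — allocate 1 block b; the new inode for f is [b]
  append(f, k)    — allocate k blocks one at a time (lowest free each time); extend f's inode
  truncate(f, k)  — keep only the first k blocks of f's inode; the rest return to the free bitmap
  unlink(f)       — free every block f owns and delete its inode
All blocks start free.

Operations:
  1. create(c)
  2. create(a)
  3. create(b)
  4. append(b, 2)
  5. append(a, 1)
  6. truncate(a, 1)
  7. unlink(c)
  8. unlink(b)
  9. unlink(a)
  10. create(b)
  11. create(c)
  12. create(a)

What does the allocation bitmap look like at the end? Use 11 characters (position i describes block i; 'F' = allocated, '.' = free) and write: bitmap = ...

bitmap = FFF........

[1] create(c) — c=0 (map F..........)
[2] create(a) — a=1 c=0 (map FF.........)
[3] create(b) — a=1 b=2 c=0 (map FFF........)
[4] append(b, 2) — a=1 b=2,3,4 c=0 (map FFFFF......)
[5] append(a, 1) — a=1,5 b=2,3,4 c=0 (map FFFFFF.....)
[6] truncate(a, 1) — a=1 b=2,3,4 c=0 (map FFFFF......)
[7] unlink(c) — a=1 b=2,3,4 (map .FFFF......)
[8] unlink(b) — a=1 (map .F.........)
[9] unlink(a) —  (map ...........)
[10] create(b) — b=0 (map F..........)
[11] create(c) — b=0 c=1 (map FF.........)
[12] create(a) — a=2 b=0 c=1 (map FFF........)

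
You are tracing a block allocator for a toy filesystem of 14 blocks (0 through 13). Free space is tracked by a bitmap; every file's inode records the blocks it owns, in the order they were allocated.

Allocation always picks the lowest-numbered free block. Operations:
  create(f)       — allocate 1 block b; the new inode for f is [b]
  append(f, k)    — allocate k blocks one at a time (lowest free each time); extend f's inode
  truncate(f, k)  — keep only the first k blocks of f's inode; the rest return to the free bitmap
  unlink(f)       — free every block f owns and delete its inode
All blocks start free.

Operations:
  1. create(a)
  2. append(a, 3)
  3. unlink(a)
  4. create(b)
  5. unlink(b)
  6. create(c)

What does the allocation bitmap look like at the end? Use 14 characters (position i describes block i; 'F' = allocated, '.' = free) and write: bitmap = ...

bitmap = F.............

[1] create(a) — a=0 (map F.............)
[2] append(a, 3) — a=0,1,2,3 (map FFFF..........)
[3] unlink(a) —  (map ..............)
[4] create(b) — b=0 (map F.............)
[5] unlink(b) —  (map ..............)
[6] create(c) — c=0 (map F.............)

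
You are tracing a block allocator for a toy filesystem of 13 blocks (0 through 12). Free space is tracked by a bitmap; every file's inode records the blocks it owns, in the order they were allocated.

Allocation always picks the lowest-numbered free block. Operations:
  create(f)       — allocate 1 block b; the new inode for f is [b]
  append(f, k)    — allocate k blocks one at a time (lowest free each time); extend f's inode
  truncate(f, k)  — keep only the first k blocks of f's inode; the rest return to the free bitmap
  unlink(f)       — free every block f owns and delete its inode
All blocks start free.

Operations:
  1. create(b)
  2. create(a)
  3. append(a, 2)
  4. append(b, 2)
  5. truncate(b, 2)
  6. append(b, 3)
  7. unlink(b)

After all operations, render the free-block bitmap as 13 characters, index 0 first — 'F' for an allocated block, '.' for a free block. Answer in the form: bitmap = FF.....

after create(b) → b:[0]  free=[F............]
after create(a) → a:[1], b:[0]  free=[FF...........]
after append(a, 2) → a:[1, 2, 3], b:[0]  free=[FFFF.........]
after append(b, 2) → a:[1, 2, 3], b:[0, 4, 5]  free=[FFFFFF.......]
after truncate(b, 2) → a:[1, 2, 3], b:[0, 4]  free=[FFFFF........]
after append(b, 3) → a:[1, 2, 3], b:[0, 4, 5, 6, 7]  free=[FFFFFFFF.....]
after unlink(b) → a:[1, 2, 3]  free=[.FFF.........]

bitmap = .FFF.........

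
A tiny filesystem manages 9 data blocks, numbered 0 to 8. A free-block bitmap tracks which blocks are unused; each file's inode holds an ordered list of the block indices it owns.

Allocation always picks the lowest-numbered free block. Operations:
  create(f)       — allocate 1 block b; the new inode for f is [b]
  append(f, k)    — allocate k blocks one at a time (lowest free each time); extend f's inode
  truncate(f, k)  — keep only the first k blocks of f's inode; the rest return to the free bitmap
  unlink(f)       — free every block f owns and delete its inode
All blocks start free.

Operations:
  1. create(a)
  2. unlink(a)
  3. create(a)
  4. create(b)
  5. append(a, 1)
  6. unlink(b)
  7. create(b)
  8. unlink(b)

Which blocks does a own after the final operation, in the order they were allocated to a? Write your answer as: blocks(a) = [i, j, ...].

[1] create(a) — a=0 (map F........)
[2] unlink(a) —  (map .........)
[3] create(a) — a=0 (map F........)
[4] create(b) — a=0 b=1 (map FF.......)
[5] append(a, 1) — a=0,2 b=1 (map FFF......)
[6] unlink(b) — a=0,2 (map F.F......)
[7] create(b) — a=0,2 b=1 (map FFF......)
[8] unlink(b) — a=0,2 (map F.F......)

blocks(a) = [0, 2]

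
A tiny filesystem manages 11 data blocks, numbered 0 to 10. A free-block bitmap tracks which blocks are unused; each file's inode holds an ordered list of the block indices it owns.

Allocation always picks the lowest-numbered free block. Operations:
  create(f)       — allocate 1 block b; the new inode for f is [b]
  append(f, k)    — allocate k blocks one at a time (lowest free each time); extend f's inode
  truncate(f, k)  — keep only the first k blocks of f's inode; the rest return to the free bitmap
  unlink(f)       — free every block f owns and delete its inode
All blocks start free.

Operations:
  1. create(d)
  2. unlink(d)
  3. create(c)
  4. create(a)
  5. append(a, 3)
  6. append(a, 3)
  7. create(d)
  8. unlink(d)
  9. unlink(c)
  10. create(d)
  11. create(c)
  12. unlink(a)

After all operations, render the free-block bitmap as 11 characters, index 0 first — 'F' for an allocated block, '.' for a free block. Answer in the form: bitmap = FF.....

  1. create(d)  ⇒  F..........  {d→[0]}
  2. unlink(d)  ⇒  ...........  {}
  3. create(c)  ⇒  F..........  {c→[0]}
  4. create(a)  ⇒  FF.........  {a→[1]; c→[0]}
  5. append(a, 3)  ⇒  FFFFF......  {a→[1, 2, 3, 4]; c→[0]}
  6. append(a, 3)  ⇒  FFFFFFFF...  {a→[1, 2, 3, 4, 5, 6, 7]; c→[0]}
  7. create(d)  ⇒  FFFFFFFFF..  {a→[1, 2, 3, 4, 5, 6, 7]; c→[0]; d→[8]}
  8. unlink(d)  ⇒  FFFFFFFF...  {a→[1, 2, 3, 4, 5, 6, 7]; c→[0]}
  9. unlink(c)  ⇒  .FFFFFFF...  {a→[1, 2, 3, 4, 5, 6, 7]}
  10. create(d)  ⇒  FFFFFFFF...  {a→[1, 2, 3, 4, 5, 6, 7]; d→[0]}
  11. create(c)  ⇒  FFFFFFFFF..  {a→[1, 2, 3, 4, 5, 6, 7]; c→[8]; d→[0]}
  12. unlink(a)  ⇒  F.......F..  {c→[8]; d→[0]}

bitmap = F.......F..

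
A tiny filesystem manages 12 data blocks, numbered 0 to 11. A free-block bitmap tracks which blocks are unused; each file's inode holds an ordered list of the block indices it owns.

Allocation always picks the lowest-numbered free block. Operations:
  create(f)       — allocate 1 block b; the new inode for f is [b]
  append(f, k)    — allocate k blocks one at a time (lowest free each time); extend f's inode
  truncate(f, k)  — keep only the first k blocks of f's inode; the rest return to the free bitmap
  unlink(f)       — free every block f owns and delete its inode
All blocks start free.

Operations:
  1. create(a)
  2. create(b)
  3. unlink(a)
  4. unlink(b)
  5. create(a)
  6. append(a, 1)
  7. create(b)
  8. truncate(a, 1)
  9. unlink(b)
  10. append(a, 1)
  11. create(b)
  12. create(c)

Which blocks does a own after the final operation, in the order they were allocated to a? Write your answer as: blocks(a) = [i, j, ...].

blocks(a) = [0, 1]

[1] create(a) — a=0 (map F...........)
[2] create(b) — a=0 b=1 (map FF..........)
[3] unlink(a) — b=1 (map .F..........)
[4] unlink(b) —  (map ............)
[5] create(a) — a=0 (map F...........)
[6] append(a, 1) — a=0,1 (map FF..........)
[7] create(b) — a=0,1 b=2 (map FFF.........)
[8] truncate(a, 1) — a=0 b=2 (map F.F.........)
[9] unlink(b) — a=0 (map F...........)
[10] append(a, 1) — a=0,1 (map FF..........)
[11] create(b) — a=0,1 b=2 (map FFF.........)
[12] create(c) — a=0,1 b=2 c=3 (map FFFF........)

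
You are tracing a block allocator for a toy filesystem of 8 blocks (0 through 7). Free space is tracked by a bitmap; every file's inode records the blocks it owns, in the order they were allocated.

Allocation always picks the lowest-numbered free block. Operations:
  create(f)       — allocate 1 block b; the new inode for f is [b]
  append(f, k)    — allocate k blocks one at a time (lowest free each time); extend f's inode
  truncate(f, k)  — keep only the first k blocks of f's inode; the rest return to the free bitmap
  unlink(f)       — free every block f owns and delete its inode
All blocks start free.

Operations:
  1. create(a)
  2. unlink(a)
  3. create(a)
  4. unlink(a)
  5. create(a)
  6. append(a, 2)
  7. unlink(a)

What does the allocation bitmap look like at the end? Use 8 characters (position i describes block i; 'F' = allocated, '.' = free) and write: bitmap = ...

bitmap = ........

after create(a) → a:[0]  free=[F.......]
after unlink(a) →   free=[........]
after create(a) → a:[0]  free=[F.......]
after unlink(a) →   free=[........]
after create(a) → a:[0]  free=[F.......]
after append(a, 2) → a:[0, 1, 2]  free=[FFF.....]
after unlink(a) →   free=[........]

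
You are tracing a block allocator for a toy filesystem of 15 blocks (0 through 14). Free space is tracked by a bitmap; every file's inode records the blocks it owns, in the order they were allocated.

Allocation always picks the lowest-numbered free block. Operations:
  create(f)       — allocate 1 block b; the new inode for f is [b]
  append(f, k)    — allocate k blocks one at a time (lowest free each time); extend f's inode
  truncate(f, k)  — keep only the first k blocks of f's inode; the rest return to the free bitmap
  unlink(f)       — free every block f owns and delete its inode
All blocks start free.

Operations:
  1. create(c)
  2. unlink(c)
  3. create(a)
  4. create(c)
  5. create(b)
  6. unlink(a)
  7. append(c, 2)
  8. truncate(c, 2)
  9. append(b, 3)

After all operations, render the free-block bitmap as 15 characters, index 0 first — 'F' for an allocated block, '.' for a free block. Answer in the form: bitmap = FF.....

create(c): bitmap=F.............. | c=[0]
unlink(c): bitmap=............... | 
create(a): bitmap=F.............. | a=[0]
create(c): bitmap=FF............. | a=[0] c=[1]
create(b): bitmap=FFF............ | a=[0] b=[2] c=[1]
unlink(a): bitmap=.FF............ | b=[2] c=[1]
append(c, 2): bitmap=FFFF........... | b=[2] c=[1, 0, 3]
truncate(c, 2): bitmap=FFF............ | b=[2] c=[1, 0]
append(b, 3): bitmap=FFFFFF......... | b=[2, 3, 4, 5] c=[1, 0]

bitmap = FFFFFF.........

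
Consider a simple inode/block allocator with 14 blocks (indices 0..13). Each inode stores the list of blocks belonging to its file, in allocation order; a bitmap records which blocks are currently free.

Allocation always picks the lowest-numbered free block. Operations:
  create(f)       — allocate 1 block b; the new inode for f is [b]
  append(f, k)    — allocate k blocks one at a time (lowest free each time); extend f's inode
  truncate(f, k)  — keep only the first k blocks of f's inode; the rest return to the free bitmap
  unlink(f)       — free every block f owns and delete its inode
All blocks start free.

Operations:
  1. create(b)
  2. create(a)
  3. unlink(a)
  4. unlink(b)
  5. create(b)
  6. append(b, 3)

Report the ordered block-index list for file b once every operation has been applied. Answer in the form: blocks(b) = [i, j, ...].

blocks(b) = [0, 1, 2, 3]

after create(b) → b:[0]  free=[F.............]
after create(a) → a:[1], b:[0]  free=[FF............]
after unlink(a) → b:[0]  free=[F.............]
after unlink(b) →   free=[..............]
after create(b) → b:[0]  free=[F.............]
after append(b, 3) → b:[0, 1, 2, 3]  free=[FFFF..........]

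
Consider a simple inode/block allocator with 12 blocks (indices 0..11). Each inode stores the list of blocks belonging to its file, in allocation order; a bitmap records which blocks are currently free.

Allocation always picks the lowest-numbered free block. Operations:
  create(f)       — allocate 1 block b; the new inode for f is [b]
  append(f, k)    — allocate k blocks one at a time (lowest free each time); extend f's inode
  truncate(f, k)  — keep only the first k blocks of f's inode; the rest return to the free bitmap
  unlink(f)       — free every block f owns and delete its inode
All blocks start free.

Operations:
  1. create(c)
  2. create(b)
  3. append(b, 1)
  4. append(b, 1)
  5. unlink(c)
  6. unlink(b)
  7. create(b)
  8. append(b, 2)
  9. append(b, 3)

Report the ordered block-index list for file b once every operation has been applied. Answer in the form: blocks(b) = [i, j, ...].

blocks(b) = [0, 1, 2, 3, 4, 5]

[1] create(c) — c=0 (map F...........)
[2] create(b) — b=1 c=0 (map FF..........)
[3] append(b, 1) — b=1,2 c=0 (map FFF.........)
[4] append(b, 1) — b=1,2,3 c=0 (map FFFF........)
[5] unlink(c) — b=1,2,3 (map .FFF........)
[6] unlink(b) —  (map ............)
[7] create(b) — b=0 (map F...........)
[8] append(b, 2) — b=0,1,2 (map FFF.........)
[9] append(b, 3) — b=0,1,2,3,4,5 (map FFFFFF......)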